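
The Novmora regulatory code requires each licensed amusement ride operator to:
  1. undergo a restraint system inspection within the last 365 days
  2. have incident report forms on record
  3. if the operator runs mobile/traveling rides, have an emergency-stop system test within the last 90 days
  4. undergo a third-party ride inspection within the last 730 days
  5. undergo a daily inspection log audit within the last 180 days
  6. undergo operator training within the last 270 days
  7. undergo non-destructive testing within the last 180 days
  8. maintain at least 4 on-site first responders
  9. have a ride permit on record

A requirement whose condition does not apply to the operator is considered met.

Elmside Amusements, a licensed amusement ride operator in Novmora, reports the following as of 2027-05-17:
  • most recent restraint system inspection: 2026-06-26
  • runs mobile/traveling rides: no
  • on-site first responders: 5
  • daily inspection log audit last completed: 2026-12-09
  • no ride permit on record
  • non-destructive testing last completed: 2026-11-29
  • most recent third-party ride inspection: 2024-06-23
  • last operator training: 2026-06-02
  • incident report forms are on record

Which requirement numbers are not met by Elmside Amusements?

4, 6, 9

1. restraint system inspection 325 days ago vs limit 365 → met
2. incident report forms present → met
3. condition 'runs mobile/traveling rides' does not hold → requirement n/a → met
4. third-party ride inspection 1058 days ago vs limit 730 → not met
5. daily inspection log audit 159 days ago vs limit 180 → met
6. operator training 349 days ago vs limit 270 → not met
7. non-destructive testing 169 days ago vs limit 180 → met
8. on-site first responders 5 ≥ 4 → met
9. ride permit absent → not met
Not met: 4, 6, 9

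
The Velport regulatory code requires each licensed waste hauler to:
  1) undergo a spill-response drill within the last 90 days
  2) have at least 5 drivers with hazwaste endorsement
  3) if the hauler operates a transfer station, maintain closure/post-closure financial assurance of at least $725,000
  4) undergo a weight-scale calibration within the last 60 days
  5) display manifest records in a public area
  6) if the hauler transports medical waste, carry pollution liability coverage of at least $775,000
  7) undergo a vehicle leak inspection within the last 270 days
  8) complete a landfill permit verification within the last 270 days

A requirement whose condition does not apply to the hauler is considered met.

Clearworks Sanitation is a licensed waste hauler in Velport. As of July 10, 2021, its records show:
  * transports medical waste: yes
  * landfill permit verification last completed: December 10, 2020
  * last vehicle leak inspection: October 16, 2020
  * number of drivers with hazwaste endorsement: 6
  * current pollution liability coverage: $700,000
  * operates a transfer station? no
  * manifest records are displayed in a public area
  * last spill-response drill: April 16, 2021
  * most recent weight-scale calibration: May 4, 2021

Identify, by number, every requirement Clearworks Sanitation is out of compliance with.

4, 6

1. spill-response drill 85 days ago vs limit 90 → met
2. drivers with hazwaste endorsement 6 ≥ 5 → met
3. condition 'operates a transfer station' does not hold → requirement n/a → met
4. weight-scale calibration 67 days ago vs limit 60 → not met
5. manifest records present → met
6. condition 'transports medical waste' holds; pollution liability coverage $700,000 < $775,000 → not met
7. vehicle leak inspection 267 days ago vs limit 270 → met
8. landfill permit verification 212 days ago vs limit 270 → met
Not met: 4, 6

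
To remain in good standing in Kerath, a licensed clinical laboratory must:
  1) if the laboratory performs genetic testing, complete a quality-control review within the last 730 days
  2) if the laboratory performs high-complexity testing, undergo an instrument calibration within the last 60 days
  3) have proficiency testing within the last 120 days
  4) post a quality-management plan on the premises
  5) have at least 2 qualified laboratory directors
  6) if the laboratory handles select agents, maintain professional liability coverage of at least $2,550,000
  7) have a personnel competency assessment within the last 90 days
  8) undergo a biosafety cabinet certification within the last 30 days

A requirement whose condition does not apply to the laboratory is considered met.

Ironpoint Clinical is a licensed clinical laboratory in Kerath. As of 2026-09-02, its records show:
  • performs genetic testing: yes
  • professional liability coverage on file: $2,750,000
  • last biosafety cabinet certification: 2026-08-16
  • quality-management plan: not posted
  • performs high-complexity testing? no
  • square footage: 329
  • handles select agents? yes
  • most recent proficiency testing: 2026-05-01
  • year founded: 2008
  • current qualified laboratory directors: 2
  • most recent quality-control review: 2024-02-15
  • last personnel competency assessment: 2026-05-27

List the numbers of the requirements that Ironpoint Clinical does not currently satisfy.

1, 3, 4, 7

1. condition 'performs genetic testing' holds; quality-control review 930 days ago vs limit 730 → not met
2. condition 'performs high-complexity testing' does not hold → requirement n/a → met
3. proficiency testing 124 days ago vs limit 120 → not met
4. quality-management plan absent → not met
5. qualified laboratory directors 2 ≥ 2 → met
6. condition 'handles select agents' holds; professional liability coverage $2,750,000 ≥ $2,550,000 → met
7. personnel competency assessment 98 days ago vs limit 90 → not met
8. biosafety cabinet certification 17 days ago vs limit 30 → met
Not met: 1, 3, 4, 7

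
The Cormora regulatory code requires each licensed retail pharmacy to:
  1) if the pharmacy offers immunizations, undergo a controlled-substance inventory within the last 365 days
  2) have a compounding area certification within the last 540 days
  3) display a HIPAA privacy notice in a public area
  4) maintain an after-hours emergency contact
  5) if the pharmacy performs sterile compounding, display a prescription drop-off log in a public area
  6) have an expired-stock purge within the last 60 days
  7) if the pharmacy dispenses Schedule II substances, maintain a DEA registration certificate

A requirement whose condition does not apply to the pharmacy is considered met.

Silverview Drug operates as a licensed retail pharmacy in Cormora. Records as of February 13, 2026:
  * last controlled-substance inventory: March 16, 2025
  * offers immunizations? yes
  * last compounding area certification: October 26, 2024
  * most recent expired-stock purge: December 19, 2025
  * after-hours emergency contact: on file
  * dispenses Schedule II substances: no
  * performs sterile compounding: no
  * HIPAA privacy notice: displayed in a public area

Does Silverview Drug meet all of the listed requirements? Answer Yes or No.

1. condition 'offers immunizations' holds; controlled-substance inventory 334 days ago vs limit 365 → met
2. compounding area certification 475 days ago vs limit 540 → met
3. HIPAA privacy notice present → met
4. after-hours emergency contact present → met
5. condition 'performs sterile compounding' does not hold → requirement n/a → met
6. expired-stock purge 56 days ago vs limit 60 → met
7. condition 'dispenses Schedule II substances' does not hold → requirement n/a → met
All met.

Yes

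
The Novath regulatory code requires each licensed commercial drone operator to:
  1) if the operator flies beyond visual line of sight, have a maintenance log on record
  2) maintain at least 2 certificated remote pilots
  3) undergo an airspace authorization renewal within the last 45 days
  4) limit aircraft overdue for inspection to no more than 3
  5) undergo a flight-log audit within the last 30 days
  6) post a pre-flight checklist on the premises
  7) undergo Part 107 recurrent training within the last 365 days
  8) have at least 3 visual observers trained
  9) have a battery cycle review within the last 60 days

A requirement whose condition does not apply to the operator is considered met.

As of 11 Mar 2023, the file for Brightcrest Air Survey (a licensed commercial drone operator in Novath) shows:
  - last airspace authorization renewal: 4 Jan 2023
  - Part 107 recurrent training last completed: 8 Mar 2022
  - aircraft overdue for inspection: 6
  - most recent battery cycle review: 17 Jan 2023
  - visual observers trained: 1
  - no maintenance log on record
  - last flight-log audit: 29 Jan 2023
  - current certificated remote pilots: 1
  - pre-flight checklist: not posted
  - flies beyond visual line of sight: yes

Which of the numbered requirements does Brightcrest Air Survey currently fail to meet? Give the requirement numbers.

1, 2, 3, 4, 5, 6, 7, 8

1. condition 'flies beyond visual line of sight' holds; maintenance log absent → not met
2. certificated remote pilots 1 < 2 → not met
3. airspace authorization renewal 66 days ago vs limit 45 → not met
4. aircraft overdue for inspection 6 > 3 → not met
5. flight-log audit 41 days ago vs limit 30 → not met
6. pre-flight checklist absent → not met
7. Part 107 recurrent training 368 days ago vs limit 365 → not met
8. visual observers trained 1 < 3 → not met
9. battery cycle review 53 days ago vs limit 60 → met
Not met: 1, 2, 3, 4, 5, 6, 7, 8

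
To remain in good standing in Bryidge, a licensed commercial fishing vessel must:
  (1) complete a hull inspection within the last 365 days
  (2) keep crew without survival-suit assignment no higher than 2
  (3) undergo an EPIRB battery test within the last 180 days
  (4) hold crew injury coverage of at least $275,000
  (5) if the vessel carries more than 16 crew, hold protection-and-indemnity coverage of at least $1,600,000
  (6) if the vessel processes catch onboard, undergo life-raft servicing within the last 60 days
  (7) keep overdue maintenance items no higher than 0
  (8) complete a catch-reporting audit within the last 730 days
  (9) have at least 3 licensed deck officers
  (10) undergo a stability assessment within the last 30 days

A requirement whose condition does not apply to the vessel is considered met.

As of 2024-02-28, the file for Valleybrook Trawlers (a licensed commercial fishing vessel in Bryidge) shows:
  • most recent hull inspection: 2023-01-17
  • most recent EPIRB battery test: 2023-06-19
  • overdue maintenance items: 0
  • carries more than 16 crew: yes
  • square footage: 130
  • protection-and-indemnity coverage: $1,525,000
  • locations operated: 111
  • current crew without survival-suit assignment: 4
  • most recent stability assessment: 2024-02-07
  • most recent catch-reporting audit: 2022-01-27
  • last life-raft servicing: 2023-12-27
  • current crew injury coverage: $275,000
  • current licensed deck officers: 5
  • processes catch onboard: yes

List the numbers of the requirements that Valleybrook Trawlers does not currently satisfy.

1. hull inspection 407 days ago vs limit 365 → not met
2. crew without survival-suit assignment 4 > 2 → not met
3. EPIRB battery test 254 days ago vs limit 180 → not met
4. crew injury coverage $275,000 ≥ $275,000 → met
5. condition 'carries more than 16 crew' holds; protection-and-indemnity coverage $1,525,000 < $1,600,000 → not met
6. condition 'processes catch onboard' holds; life-raft servicing 63 days ago vs limit 60 → not met
7. overdue maintenance items 0 ≤ 0 → met
8. catch-reporting audit 762 days ago vs limit 730 → not met
9. licensed deck officers 5 ≥ 3 → met
10. stability assessment 21 days ago vs limit 30 → met
Not met: 1, 2, 3, 5, 6, 8

1, 2, 3, 5, 6, 8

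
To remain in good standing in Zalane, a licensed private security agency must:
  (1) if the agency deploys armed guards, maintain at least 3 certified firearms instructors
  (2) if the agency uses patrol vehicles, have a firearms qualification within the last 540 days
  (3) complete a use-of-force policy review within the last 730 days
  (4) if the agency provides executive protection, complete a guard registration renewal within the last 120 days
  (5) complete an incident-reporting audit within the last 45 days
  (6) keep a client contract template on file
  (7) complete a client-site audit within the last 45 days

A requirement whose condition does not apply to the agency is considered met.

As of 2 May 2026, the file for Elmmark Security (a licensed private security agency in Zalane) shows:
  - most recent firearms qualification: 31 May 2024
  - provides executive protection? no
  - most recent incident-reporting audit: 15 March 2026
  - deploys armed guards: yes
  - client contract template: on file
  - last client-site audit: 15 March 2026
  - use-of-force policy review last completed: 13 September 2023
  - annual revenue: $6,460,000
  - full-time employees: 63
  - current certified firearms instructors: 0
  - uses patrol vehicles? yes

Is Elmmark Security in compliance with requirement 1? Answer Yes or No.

No

1. condition 'deploys armed guards' holds; certified firearms instructors 0 < 3 → not met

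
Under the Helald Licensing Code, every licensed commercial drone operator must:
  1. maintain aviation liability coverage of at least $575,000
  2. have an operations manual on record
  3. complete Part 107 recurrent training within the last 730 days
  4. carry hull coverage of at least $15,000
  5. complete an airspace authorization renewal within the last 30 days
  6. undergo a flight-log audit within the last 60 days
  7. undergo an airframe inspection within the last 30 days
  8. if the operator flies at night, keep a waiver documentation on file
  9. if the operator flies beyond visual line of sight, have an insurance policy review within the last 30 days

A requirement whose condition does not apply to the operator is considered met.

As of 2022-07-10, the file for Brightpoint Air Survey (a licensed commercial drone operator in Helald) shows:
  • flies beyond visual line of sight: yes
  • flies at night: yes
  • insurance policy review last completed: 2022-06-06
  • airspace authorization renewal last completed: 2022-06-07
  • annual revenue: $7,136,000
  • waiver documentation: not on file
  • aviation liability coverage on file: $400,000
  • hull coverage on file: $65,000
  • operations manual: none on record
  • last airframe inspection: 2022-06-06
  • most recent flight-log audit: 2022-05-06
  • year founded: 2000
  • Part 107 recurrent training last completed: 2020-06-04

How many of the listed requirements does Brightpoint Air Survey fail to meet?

8

1. aviation liability coverage $400,000 < $575,000 → not met
2. operations manual absent → not met
3. Part 107 recurrent training 766 days ago vs limit 730 → not met
4. hull coverage $65,000 ≥ $15,000 → met
5. airspace authorization renewal 33 days ago vs limit 30 → not met
6. flight-log audit 65 days ago vs limit 60 → not met
7. airframe inspection 34 days ago vs limit 30 → not met
8. condition 'flies at night' holds; waiver documentation absent → not met
9. condition 'flies beyond visual line of sight' holds; insurance policy review 34 days ago vs limit 30 → not met
Not met: 8 of 9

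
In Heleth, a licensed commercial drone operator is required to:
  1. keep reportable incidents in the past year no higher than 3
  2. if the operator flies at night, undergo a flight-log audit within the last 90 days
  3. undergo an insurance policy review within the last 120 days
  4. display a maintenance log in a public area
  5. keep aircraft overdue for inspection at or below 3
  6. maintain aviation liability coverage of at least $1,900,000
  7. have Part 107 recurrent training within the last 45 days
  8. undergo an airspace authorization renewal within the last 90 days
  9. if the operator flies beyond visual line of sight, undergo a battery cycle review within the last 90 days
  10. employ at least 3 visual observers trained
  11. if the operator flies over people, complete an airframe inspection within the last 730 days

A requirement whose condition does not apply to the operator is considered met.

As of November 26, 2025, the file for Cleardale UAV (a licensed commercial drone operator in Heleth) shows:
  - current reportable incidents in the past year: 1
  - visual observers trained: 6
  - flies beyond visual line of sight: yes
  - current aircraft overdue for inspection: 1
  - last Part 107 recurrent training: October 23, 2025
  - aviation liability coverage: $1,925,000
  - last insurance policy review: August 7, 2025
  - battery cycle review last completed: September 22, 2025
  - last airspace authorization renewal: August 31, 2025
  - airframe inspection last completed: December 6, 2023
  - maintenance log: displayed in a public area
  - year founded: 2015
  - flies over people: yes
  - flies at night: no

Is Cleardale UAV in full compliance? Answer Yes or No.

1. reportable incidents in the past year 1 ≤ 3 → met
2. condition 'flies at night' does not hold → requirement n/a → met
3. insurance policy review 111 days ago vs limit 120 → met
4. maintenance log present → met
5. aircraft overdue for inspection 1 ≤ 3 → met
6. aviation liability coverage $1,925,000 ≥ $1,900,000 → met
7. Part 107 recurrent training 34 days ago vs limit 45 → met
8. airspace authorization renewal 87 days ago vs limit 90 → met
9. condition 'flies beyond visual line of sight' holds; battery cycle review 65 days ago vs limit 90 → met
10. visual observers trained 6 ≥ 3 → met
11. condition 'flies over people' holds; airframe inspection 721 days ago vs limit 730 → met
All met.

Yes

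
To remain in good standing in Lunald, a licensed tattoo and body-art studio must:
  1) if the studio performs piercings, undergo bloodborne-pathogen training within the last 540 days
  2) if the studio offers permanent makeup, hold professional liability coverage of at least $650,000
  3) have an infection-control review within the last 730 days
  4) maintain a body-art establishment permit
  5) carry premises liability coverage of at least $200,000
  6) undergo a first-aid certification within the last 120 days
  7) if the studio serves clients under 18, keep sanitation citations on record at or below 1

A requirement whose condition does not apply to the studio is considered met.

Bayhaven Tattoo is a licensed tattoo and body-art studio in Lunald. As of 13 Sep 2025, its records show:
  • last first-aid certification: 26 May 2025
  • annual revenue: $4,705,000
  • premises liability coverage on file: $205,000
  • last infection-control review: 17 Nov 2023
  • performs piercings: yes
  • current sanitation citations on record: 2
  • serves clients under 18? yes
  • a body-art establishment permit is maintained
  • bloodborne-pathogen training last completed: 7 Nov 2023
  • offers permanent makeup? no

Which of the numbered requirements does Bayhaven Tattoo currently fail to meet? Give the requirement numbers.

1, 7

1. condition 'performs piercings' holds; bloodborne-pathogen training 676 days ago vs limit 540 → not met
2. condition 'offers permanent makeup' does not hold → requirement n/a → met
3. infection-control review 666 days ago vs limit 730 → met
4. body-art establishment permit present → met
5. premises liability coverage $205,000 ≥ $200,000 → met
6. first-aid certification 110 days ago vs limit 120 → met
7. condition 'serves clients under 18' holds; sanitation citations on record 2 > 1 → not met
Not met: 1, 7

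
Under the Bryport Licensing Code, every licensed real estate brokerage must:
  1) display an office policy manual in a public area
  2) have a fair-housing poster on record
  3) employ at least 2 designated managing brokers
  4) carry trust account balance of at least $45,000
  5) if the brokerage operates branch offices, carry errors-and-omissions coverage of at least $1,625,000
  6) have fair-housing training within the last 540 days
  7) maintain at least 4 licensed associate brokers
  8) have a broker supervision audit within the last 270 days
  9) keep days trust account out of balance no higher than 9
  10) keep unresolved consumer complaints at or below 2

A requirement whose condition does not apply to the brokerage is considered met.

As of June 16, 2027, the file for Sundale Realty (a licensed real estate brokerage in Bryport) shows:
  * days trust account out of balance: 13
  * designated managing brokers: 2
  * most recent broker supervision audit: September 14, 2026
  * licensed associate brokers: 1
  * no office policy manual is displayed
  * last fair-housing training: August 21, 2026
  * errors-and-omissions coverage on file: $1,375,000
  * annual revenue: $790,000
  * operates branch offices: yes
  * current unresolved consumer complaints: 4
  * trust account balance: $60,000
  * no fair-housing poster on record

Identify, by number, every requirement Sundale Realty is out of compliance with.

1. office policy manual absent → not met
2. fair-housing poster absent → not met
3. designated managing brokers 2 ≥ 2 → met
4. trust account balance $60,000 ≥ $45,000 → met
5. condition 'operates branch offices' holds; errors-and-omissions coverage $1,375,000 < $1,625,000 → not met
6. fair-housing training 299 days ago vs limit 540 → met
7. licensed associate brokers 1 < 4 → not met
8. broker supervision audit 275 days ago vs limit 270 → not met
9. days trust account out of balance 13 > 9 → not met
10. unresolved consumer complaints 4 > 2 → not met
Not met: 1, 2, 5, 7, 8, 9, 10

1, 2, 5, 7, 8, 9, 10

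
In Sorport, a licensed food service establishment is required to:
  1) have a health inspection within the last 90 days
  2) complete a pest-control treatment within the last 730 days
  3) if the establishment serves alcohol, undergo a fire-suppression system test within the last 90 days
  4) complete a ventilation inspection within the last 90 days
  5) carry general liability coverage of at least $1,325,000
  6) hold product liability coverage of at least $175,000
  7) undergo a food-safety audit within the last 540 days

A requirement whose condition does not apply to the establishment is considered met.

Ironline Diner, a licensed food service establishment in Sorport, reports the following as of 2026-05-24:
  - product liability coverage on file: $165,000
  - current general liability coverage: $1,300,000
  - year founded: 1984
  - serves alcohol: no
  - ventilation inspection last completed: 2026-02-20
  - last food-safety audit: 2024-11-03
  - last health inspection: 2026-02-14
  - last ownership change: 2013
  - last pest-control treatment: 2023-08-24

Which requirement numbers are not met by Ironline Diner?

1, 2, 4, 5, 6, 7

1. health inspection 99 days ago vs limit 90 → not met
2. pest-control treatment 1004 days ago vs limit 730 → not met
3. condition 'serves alcohol' does not hold → requirement n/a → met
4. ventilation inspection 93 days ago vs limit 90 → not met
5. general liability coverage $1,300,000 < $1,325,000 → not met
6. product liability coverage $165,000 < $175,000 → not met
7. food-safety audit 567 days ago vs limit 540 → not met
Not met: 1, 2, 4, 5, 6, 7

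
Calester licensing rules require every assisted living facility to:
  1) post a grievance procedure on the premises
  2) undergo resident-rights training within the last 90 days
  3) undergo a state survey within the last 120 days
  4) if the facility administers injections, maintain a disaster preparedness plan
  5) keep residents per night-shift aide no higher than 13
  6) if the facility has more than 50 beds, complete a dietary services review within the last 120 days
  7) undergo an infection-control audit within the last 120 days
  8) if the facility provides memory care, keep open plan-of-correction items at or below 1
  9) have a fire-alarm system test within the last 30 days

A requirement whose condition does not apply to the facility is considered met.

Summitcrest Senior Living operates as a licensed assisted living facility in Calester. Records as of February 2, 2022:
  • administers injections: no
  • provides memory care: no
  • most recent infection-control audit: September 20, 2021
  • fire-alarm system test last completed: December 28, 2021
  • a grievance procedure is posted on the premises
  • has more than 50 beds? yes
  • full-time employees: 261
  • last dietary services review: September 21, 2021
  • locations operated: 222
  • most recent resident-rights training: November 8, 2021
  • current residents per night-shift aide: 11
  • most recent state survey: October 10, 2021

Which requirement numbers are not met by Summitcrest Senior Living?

6, 7, 9

1. grievance procedure present → met
2. resident-rights training 86 days ago vs limit 90 → met
3. state survey 115 days ago vs limit 120 → met
4. condition 'administers injections' does not hold → requirement n/a → met
5. residents per night-shift aide 11 ≤ 13 → met
6. condition 'has more than 50 beds' holds; dietary services review 134 days ago vs limit 120 → not met
7. infection-control audit 135 days ago vs limit 120 → not met
8. condition 'provides memory care' does not hold → requirement n/a → met
9. fire-alarm system test 36 days ago vs limit 30 → not met
Not met: 6, 7, 9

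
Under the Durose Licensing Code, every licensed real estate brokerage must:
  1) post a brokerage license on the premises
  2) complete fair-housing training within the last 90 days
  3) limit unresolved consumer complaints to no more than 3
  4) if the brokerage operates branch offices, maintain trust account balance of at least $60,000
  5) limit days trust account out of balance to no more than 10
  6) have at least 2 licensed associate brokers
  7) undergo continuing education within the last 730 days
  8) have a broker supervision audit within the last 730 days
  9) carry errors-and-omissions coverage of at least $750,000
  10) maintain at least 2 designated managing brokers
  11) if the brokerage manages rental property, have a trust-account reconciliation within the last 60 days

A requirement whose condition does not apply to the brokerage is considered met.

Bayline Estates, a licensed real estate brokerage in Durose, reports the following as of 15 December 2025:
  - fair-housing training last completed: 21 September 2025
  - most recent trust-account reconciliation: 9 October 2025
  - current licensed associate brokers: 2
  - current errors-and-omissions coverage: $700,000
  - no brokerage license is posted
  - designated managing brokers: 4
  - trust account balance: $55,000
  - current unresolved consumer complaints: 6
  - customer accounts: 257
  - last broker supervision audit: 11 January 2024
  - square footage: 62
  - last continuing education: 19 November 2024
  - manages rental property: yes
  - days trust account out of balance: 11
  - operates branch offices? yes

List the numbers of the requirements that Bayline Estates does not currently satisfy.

1. brokerage license absent → not met
2. fair-housing training 85 days ago vs limit 90 → met
3. unresolved consumer complaints 6 > 3 → not met
4. condition 'operates branch offices' holds; trust account balance $55,000 < $60,000 → not met
5. days trust account out of balance 11 > 10 → not met
6. licensed associate brokers 2 ≥ 2 → met
7. continuing education 391 days ago vs limit 730 → met
8. broker supervision audit 704 days ago vs limit 730 → met
9. errors-and-omissions coverage $700,000 < $750,000 → not met
10. designated managing brokers 4 ≥ 2 → met
11. condition 'manages rental property' holds; trust-account reconciliation 67 days ago vs limit 60 → not met
Not met: 1, 3, 4, 5, 9, 11

1, 3, 4, 5, 9, 11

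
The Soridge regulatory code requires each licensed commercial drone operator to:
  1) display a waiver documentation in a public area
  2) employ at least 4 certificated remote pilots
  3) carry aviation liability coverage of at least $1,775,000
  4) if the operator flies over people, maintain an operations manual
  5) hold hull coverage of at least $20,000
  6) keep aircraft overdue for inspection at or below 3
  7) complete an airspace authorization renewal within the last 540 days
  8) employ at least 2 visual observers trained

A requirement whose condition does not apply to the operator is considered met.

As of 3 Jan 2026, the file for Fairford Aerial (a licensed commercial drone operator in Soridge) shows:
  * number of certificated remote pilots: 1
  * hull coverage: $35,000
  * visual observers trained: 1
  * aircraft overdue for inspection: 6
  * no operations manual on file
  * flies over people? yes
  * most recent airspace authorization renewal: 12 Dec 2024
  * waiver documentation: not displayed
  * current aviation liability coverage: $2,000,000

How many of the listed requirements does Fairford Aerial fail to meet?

1. waiver documentation absent → not met
2. certificated remote pilots 1 < 4 → not met
3. aviation liability coverage $2,000,000 ≥ $1,775,000 → met
4. condition 'flies over people' holds; operations manual absent → not met
5. hull coverage $35,000 ≥ $20,000 → met
6. aircraft overdue for inspection 6 > 3 → not met
7. airspace authorization renewal 387 days ago vs limit 540 → met
8. visual observers trained 1 < 2 → not met
Not met: 5 of 8

5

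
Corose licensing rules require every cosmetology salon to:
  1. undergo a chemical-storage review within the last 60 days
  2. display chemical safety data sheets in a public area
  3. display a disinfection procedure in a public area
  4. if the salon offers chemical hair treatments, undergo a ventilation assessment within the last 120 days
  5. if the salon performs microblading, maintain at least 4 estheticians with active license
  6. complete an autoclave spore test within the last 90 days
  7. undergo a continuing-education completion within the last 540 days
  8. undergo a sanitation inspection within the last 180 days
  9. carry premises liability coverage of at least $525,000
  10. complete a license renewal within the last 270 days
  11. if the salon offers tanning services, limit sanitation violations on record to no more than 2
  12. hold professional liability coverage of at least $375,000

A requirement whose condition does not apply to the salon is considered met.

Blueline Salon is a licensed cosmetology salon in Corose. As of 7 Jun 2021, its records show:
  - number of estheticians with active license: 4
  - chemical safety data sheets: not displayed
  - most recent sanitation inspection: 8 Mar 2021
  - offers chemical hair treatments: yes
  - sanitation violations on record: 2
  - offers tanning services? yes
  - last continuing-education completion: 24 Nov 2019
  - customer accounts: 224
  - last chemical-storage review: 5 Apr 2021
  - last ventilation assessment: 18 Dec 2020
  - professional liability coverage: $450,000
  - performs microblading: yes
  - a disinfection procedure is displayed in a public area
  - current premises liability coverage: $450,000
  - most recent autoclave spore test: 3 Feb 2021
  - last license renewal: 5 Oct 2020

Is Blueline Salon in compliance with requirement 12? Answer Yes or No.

Yes

12. professional liability coverage $450,000 ≥ $375,000 → met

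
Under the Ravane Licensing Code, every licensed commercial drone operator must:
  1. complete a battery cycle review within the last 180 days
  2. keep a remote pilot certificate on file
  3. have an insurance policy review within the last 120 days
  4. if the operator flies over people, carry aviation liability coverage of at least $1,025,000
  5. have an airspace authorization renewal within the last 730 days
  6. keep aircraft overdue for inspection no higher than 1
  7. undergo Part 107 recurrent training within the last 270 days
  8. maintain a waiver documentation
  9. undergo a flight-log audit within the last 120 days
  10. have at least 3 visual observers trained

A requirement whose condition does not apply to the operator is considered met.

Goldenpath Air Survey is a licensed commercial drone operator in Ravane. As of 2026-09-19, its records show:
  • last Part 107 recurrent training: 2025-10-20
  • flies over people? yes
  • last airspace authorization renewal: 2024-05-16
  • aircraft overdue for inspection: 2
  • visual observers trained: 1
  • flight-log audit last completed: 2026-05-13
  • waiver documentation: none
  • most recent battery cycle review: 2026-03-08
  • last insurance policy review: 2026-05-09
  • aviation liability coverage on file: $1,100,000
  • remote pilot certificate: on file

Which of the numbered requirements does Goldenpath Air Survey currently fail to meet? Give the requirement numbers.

1, 3, 5, 6, 7, 8, 9, 10

1. battery cycle review 195 days ago vs limit 180 → not met
2. remote pilot certificate present → met
3. insurance policy review 133 days ago vs limit 120 → not met
4. condition 'flies over people' holds; aviation liability coverage $1,100,000 ≥ $1,025,000 → met
5. airspace authorization renewal 856 days ago vs limit 730 → not met
6. aircraft overdue for inspection 2 > 1 → not met
7. Part 107 recurrent training 334 days ago vs limit 270 → not met
8. waiver documentation absent → not met
9. flight-log audit 129 days ago vs limit 120 → not met
10. visual observers trained 1 < 3 → not met
Not met: 1, 3, 5, 6, 7, 8, 9, 10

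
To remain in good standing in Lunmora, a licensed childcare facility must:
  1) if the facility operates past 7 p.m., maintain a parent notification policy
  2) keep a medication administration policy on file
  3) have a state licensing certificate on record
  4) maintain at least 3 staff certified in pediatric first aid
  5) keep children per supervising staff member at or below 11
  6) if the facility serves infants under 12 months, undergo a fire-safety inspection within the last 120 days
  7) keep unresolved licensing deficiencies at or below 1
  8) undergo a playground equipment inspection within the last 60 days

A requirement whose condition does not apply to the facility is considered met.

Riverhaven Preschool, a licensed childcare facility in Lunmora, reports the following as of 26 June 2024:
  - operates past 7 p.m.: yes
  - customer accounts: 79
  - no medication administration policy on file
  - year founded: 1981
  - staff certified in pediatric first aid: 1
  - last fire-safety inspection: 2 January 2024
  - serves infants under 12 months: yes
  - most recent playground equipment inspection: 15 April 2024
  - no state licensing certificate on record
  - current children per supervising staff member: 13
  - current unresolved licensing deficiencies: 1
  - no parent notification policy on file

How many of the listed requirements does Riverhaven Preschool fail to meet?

1. condition 'operates past 7 p.m.' holds; parent notification policy absent → not met
2. medication administration policy absent → not met
3. state licensing certificate absent → not met
4. staff certified in pediatric first aid 1 < 3 → not met
5. children per supervising staff member 13 > 11 → not met
6. condition 'serves infants under 12 months' holds; fire-safety inspection 176 days ago vs limit 120 → not met
7. unresolved licensing deficiencies 1 ≤ 1 → met
8. playground equipment inspection 72 days ago vs limit 60 → not met
Not met: 7 of 8

7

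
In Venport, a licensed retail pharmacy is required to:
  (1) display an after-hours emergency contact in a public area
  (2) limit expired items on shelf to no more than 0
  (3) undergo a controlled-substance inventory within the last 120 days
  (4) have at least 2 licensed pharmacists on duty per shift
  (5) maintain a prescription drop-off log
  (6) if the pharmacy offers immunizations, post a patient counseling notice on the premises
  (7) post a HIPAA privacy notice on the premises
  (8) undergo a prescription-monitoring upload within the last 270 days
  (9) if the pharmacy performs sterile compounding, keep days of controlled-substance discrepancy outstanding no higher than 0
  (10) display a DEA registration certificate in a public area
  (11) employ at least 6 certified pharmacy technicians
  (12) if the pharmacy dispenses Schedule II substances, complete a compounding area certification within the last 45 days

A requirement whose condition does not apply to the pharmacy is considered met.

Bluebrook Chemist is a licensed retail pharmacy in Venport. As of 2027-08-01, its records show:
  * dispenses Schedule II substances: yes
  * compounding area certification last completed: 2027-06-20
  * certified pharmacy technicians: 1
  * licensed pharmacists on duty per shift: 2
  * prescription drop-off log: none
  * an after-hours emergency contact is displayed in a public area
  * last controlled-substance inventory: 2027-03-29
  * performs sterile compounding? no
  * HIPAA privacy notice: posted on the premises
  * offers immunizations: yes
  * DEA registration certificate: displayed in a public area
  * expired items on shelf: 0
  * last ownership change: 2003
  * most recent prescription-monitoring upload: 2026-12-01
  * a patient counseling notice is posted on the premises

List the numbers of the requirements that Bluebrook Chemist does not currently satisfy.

1. after-hours emergency contact present → met
2. expired items on shelf 0 ≤ 0 → met
3. controlled-substance inventory 125 days ago vs limit 120 → not met
4. licensed pharmacists on duty per shift 2 ≥ 2 → met
5. prescription drop-off log absent → not met
6. condition 'offers immunizations' holds; patient counseling notice present → met
7. HIPAA privacy notice present → met
8. prescription-monitoring upload 243 days ago vs limit 270 → met
9. condition 'performs sterile compounding' does not hold → requirement n/a → met
10. DEA registration certificate present → met
11. certified pharmacy technicians 1 < 6 → not met
12. condition 'dispenses Schedule II substances' holds; compounding area certification 42 days ago vs limit 45 → met
Not met: 3, 5, 11

3, 5, 11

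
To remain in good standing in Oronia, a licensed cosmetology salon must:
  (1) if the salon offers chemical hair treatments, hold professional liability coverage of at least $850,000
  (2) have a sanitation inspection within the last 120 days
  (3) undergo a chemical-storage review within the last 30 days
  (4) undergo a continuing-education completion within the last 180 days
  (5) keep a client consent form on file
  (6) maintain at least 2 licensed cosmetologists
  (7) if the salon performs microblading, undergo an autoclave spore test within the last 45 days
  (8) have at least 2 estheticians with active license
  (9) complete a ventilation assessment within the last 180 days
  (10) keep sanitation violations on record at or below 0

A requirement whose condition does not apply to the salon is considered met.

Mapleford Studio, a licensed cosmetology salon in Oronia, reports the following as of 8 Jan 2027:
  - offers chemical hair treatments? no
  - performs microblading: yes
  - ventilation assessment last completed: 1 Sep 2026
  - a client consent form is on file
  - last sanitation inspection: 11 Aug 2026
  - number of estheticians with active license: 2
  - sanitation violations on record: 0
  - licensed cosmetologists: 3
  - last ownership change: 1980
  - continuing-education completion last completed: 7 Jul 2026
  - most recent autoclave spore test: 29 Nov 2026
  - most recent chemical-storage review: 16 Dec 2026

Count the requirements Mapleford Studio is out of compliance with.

1. condition 'offers chemical hair treatments' does not hold → requirement n/a → met
2. sanitation inspection 150 days ago vs limit 120 → not met
3. chemical-storage review 23 days ago vs limit 30 → met
4. continuing-education completion 185 days ago vs limit 180 → not met
5. client consent form present → met
6. licensed cosmetologists 3 ≥ 2 → met
7. condition 'performs microblading' holds; autoclave spore test 40 days ago vs limit 45 → met
8. estheticians with active license 2 ≥ 2 → met
9. ventilation assessment 129 days ago vs limit 180 → met
10. sanitation violations on record 0 ≤ 0 → met
Not met: 2 of 10

2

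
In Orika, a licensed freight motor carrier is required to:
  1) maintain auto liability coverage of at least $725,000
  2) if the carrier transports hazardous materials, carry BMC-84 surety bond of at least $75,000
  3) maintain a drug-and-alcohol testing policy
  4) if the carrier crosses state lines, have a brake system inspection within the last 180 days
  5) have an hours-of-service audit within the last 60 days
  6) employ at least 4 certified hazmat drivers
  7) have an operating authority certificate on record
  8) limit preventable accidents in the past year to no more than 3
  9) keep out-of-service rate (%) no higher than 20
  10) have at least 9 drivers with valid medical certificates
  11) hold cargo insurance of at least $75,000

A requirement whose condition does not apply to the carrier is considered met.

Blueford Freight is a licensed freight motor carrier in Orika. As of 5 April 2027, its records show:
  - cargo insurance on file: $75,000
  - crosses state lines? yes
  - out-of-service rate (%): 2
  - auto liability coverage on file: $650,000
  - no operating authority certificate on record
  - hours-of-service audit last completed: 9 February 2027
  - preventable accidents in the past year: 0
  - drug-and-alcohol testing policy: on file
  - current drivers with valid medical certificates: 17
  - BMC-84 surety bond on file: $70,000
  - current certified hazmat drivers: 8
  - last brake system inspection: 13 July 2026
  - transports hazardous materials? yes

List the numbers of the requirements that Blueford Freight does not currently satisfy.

1. auto liability coverage $650,000 < $725,000 → not met
2. condition 'transports hazardous materials' holds; BMC-84 surety bond $70,000 < $75,000 → not met
3. drug-and-alcohol testing policy present → met
4. condition 'crosses state lines' holds; brake system inspection 266 days ago vs limit 180 → not met
5. hours-of-service audit 55 days ago vs limit 60 → met
6. certified hazmat drivers 8 ≥ 4 → met
7. operating authority certificate absent → not met
8. preventable accidents in the past year 0 ≤ 3 → met
9. out-of-service rate (%) 2 ≤ 20 → met
10. drivers with valid medical certificates 17 ≥ 9 → met
11. cargo insurance $75,000 ≥ $75,000 → met
Not met: 1, 2, 4, 7

1, 2, 4, 7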